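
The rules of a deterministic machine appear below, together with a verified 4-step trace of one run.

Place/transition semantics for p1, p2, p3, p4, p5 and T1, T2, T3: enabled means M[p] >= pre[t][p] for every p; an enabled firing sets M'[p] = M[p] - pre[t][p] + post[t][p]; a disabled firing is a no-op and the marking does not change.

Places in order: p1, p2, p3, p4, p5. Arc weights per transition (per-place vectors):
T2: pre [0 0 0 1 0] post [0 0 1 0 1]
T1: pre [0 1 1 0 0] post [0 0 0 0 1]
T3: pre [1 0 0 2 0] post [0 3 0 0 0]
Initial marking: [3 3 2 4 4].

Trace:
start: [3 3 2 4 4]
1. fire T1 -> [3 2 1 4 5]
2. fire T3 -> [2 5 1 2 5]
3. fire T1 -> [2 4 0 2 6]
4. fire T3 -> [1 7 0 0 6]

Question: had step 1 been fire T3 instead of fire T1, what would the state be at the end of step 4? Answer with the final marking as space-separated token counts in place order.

1 8 1 0 5

(re-executing from step 1 with the substitution; state before step 1: [3 3 2 4 4])
1. fire T3 -> [2 6 2 2 4]
2. fire T3 -> [1 9 2 0 4]
3. fire T1 -> [1 8 1 0 5]
4. fire T3 -> [1 8 1 0 5]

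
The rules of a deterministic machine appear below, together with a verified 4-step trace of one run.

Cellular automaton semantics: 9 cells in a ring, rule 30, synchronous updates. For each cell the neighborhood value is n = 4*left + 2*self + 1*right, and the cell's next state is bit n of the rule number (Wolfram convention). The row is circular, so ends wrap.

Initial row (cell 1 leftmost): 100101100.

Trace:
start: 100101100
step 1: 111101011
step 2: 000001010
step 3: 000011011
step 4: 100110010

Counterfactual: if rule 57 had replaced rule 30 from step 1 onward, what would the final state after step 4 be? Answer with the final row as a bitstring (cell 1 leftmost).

(re-executing steps 1..4 under rule 57; state before step 1: 100101100)
step 1: 010011010
step 2: 001010101
step 3: 100101010
step 4: 010010101

010010101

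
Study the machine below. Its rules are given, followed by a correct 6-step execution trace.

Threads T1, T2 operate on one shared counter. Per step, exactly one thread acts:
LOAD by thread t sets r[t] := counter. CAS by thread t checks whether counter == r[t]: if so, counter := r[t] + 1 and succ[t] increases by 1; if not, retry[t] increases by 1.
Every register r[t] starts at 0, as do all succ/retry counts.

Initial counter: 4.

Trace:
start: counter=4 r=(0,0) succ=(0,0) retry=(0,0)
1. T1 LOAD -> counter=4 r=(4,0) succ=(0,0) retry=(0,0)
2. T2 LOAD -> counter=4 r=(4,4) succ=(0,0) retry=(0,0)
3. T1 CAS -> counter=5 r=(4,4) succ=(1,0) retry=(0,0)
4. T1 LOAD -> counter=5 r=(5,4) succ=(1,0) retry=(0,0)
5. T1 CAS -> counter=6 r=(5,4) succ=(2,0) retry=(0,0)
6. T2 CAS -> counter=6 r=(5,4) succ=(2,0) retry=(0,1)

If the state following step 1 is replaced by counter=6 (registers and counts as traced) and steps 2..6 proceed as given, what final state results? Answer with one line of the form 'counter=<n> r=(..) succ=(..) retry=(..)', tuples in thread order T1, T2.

counter=7 r=(6,6) succ=(1,0) retry=(1,1)

state after step 1 := counter=6 r=(4,0) succ=(0,0) retry=(0,0)
2. T2 LOAD -> counter=6 r=(4,6) succ=(0,0) retry=(0,0)
3. T1 CAS -> counter=6 r=(4,6) succ=(0,0) retry=(1,0)
4. T1 LOAD -> counter=6 r=(6,6) succ=(0,0) retry=(1,0)
5. T1 CAS -> counter=7 r=(6,6) succ=(1,0) retry=(1,0)
6. T2 CAS -> counter=7 r=(6,6) succ=(1,0) retry=(1,1)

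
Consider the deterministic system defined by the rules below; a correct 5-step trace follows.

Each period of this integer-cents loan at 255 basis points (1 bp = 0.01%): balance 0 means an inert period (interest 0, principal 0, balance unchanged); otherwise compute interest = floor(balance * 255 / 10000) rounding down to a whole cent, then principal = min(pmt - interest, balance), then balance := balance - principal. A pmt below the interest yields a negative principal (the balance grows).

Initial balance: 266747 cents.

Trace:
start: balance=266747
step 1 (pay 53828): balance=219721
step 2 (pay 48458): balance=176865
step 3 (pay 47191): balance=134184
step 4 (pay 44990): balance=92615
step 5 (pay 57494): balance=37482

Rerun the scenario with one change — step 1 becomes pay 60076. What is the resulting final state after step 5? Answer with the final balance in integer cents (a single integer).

(re-executing from step 1 with the substitution; state before step 1: balance=266747)
step 1 (pay 60076): balance=213473
step 2 (pay 48458): balance=170458
step 3 (pay 47191): balance=127613
step 4 (pay 44990): balance=85877
step 5 (pay 57494): balance=30572

30572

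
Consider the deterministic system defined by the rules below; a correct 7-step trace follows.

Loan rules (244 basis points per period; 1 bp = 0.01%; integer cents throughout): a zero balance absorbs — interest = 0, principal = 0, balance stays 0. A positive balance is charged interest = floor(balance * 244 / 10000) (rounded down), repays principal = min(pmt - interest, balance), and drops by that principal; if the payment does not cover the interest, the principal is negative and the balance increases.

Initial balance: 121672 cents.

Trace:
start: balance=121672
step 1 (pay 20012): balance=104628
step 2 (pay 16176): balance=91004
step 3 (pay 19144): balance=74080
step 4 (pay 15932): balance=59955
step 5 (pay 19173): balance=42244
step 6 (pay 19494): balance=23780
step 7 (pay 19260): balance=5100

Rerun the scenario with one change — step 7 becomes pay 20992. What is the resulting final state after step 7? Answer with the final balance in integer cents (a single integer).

(re-executing from step 7 with the substitution; state before step 7: balance=23780)
step 7 (pay 20992): balance=3368

3368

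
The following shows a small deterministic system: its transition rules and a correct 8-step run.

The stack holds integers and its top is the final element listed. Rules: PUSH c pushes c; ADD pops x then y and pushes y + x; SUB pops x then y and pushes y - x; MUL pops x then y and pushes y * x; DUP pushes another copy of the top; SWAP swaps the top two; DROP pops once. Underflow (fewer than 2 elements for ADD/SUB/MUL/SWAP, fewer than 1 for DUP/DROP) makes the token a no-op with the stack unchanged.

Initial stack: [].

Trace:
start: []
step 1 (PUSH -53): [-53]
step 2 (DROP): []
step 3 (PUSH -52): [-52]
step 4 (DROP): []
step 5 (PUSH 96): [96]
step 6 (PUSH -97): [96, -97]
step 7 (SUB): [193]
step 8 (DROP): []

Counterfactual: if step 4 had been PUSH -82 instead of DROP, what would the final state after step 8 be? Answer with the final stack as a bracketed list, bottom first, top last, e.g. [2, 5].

(re-executing from step 4 with the substitution; state before step 4: [-52])
step 4 (PUSH -82): [-52, -82]
step 5 (PUSH 96): [-52, -82, 96]
step 6 (PUSH -97): [-52, -82, 96, -97]
step 7 (SUB): [-52, -82, 193]
step 8 (DROP): [-52, -82]

[-52, -82]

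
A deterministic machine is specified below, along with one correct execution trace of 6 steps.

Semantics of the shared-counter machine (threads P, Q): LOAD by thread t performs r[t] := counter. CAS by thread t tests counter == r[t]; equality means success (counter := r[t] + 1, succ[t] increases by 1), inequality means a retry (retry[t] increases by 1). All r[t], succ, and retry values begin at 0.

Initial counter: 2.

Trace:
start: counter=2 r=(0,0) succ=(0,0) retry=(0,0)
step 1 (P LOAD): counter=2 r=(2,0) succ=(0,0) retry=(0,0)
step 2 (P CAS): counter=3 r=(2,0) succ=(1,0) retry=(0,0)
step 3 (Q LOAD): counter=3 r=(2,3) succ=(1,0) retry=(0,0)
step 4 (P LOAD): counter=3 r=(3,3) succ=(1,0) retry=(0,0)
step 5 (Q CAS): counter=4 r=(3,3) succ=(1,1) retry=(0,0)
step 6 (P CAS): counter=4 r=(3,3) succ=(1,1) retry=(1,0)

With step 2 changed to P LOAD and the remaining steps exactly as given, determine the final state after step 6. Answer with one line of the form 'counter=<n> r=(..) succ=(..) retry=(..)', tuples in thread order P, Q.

(re-executing from step 2 with the substitution; state before step 2: counter=2 r=(2,0) succ=(0,0) retry=(0,0))
step 2 (P LOAD): counter=2 r=(2,0) succ=(0,0) retry=(0,0)
step 3 (Q LOAD): counter=2 r=(2,2) succ=(0,0) retry=(0,0)
step 4 (P LOAD): counter=2 r=(2,2) succ=(0,0) retry=(0,0)
step 5 (Q CAS): counter=3 r=(2,2) succ=(0,1) retry=(0,0)
step 6 (P CAS): counter=3 r=(2,2) succ=(0,1) retry=(1,0)

counter=3 r=(2,2) succ=(0,1) retry=(1,0)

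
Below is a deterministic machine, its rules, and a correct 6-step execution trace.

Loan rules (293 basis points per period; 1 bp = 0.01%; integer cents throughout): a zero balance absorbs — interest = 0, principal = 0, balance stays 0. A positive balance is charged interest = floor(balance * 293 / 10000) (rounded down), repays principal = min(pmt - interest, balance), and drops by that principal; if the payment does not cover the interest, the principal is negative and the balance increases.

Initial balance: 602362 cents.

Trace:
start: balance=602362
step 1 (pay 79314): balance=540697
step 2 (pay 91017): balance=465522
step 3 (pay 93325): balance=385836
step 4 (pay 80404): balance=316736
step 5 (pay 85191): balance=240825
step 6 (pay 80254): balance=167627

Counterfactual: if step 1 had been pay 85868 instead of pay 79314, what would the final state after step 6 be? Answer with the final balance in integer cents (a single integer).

160055

(re-executing from step 1 with the substitution; state before step 1: balance=602362)
step 1 (pay 85868): balance=534143
step 2 (pay 91017): balance=458776
step 3 (pay 93325): balance=378893
step 4 (pay 80404): balance=309590
step 5 (pay 85191): balance=233469
step 6 (pay 80254): balance=160055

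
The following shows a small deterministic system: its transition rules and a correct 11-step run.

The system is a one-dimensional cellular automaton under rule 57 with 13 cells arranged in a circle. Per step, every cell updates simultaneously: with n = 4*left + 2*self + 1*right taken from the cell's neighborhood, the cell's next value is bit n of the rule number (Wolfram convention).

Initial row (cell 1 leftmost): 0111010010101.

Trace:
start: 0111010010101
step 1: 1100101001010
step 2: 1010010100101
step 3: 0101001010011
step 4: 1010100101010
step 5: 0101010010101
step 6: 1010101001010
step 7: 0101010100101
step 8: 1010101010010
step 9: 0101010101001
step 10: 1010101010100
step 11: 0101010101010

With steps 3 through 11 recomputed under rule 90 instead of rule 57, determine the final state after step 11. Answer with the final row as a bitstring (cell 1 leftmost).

1101010101011

(re-executing steps 3..11 under rule 90; state before step 3: 1010010100101)
step 3: 1001100011001
step 4: 1111110111111
step 5: 0000010100000
step 6: 0000100010000
step 7: 0001010101000
step 8: 0010000000100
step 9: 0101000001010
step 10: 1000100010001
step 11: 1101010101011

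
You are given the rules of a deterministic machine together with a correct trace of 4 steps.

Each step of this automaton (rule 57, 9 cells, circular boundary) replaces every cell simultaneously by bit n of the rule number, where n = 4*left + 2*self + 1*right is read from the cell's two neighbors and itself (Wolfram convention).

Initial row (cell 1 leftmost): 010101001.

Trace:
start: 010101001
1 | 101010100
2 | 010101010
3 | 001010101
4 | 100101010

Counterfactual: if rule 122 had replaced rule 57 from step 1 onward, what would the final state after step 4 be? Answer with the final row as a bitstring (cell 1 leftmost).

110111111

(re-executing steps 1..4 under rule 122; state before step 1: 010101001)
1 | 101010110
2 | 010101111
3 | 101011001
4 | 110111111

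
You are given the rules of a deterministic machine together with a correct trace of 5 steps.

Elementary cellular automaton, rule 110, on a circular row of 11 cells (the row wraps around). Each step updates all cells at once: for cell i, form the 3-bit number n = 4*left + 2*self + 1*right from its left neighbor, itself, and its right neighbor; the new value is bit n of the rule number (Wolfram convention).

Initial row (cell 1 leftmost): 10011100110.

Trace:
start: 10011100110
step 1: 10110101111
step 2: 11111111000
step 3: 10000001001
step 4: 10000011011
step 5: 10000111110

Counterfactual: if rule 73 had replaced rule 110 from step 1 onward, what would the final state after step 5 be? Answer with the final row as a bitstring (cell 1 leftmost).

(re-executing steps 1..5 under rule 73; state before step 1: 10011100110)
step 1: 00010100110
step 2: 11000000110
step 3: 11011110110
step 4: 11010010110
step 5: 11000000110

11000000110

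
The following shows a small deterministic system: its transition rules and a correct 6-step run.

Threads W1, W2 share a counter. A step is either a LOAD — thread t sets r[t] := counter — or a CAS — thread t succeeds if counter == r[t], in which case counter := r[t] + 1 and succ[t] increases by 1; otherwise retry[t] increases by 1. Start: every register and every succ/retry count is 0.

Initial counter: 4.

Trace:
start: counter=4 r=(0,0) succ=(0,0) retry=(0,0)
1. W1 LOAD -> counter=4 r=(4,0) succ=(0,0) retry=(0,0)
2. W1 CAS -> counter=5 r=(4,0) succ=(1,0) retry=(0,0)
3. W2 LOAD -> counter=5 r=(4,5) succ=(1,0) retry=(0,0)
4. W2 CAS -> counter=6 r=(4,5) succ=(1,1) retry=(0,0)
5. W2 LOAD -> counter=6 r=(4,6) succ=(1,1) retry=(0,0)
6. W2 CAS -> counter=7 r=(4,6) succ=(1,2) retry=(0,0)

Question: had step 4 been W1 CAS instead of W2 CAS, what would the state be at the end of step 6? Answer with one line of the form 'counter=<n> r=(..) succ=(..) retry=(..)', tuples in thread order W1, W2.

counter=6 r=(4,5) succ=(1,1) retry=(1,0)

(re-executing from step 4 with the substitution; state before step 4: counter=5 r=(4,5) succ=(1,0) retry=(0,0))
4. W1 CAS -> counter=5 r=(4,5) succ=(1,0) retry=(1,0)
5. W2 LOAD -> counter=5 r=(4,5) succ=(1,0) retry=(1,0)
6. W2 CAS -> counter=6 r=(4,5) succ=(1,1) retry=(1,0)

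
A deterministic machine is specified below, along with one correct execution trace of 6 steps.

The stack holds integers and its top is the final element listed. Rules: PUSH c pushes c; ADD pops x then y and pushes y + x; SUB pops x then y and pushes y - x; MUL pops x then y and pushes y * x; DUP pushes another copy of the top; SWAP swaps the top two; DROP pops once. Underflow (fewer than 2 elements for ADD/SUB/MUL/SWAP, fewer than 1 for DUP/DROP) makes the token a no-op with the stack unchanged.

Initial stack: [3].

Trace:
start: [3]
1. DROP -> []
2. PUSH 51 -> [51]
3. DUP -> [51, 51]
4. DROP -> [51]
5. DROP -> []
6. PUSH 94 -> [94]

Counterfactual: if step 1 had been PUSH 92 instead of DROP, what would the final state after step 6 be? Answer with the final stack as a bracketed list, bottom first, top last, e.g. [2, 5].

(re-executing from step 1 with the substitution; state before step 1: [3])
1. PUSH 92 -> [3, 92]
2. PUSH 51 -> [3, 92, 51]
3. DUP -> [3, 92, 51, 51]
4. DROP -> [3, 92, 51]
5. DROP -> [3, 92]
6. PUSH 94 -> [3, 92, 94]

[3, 92, 94]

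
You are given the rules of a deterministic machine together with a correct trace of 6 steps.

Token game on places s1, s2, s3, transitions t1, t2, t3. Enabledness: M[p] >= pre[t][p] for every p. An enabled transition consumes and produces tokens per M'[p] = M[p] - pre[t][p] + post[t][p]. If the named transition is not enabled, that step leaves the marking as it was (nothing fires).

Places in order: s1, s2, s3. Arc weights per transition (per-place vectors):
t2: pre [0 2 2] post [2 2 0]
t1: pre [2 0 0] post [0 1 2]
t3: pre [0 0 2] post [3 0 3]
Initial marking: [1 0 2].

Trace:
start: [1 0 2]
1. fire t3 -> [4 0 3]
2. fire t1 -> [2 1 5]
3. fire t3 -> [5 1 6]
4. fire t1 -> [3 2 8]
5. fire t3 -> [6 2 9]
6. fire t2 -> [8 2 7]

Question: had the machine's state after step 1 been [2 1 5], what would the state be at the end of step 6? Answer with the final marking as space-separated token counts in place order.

state after step 1 := [2 1 5]
2. fire t1 -> [0 2 7]
3. fire t3 -> [3 2 8]
4. fire t1 -> [1 3 10]
5. fire t3 -> [4 3 11]
6. fire t2 -> [6 3 9]

6 3 9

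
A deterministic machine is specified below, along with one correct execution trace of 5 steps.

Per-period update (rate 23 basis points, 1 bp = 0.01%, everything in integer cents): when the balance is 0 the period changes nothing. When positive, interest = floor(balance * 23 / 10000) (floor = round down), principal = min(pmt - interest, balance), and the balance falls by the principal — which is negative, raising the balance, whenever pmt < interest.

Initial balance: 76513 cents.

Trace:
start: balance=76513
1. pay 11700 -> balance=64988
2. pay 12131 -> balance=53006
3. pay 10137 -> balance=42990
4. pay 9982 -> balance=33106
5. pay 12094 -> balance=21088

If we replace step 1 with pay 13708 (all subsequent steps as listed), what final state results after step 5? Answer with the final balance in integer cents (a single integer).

(re-executing from step 1 with the substitution; state before step 1: balance=76513)
1. pay 13708 -> balance=62980
2. pay 12131 -> balance=50993
3. pay 10137 -> balance=40973
4. pay 9982 -> balance=31085
5. pay 12094 -> balance=19062

19062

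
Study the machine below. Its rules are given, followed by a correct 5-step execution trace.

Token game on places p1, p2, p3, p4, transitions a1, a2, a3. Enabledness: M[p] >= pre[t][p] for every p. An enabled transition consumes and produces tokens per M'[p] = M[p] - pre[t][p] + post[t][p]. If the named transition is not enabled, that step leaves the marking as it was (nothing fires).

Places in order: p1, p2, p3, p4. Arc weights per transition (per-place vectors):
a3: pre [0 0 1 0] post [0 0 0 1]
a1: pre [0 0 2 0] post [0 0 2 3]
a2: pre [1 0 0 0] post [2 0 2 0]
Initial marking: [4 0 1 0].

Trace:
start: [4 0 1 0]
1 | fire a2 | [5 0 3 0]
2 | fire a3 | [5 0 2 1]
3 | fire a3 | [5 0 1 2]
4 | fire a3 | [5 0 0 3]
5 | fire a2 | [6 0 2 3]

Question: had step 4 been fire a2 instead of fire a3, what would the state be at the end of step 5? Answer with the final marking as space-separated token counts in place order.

7 0 5 2

(re-executing from step 4 with the substitution; state before step 4: [5 0 1 2])
4 | fire a2 | [6 0 3 2]
5 | fire a2 | [7 0 5 2]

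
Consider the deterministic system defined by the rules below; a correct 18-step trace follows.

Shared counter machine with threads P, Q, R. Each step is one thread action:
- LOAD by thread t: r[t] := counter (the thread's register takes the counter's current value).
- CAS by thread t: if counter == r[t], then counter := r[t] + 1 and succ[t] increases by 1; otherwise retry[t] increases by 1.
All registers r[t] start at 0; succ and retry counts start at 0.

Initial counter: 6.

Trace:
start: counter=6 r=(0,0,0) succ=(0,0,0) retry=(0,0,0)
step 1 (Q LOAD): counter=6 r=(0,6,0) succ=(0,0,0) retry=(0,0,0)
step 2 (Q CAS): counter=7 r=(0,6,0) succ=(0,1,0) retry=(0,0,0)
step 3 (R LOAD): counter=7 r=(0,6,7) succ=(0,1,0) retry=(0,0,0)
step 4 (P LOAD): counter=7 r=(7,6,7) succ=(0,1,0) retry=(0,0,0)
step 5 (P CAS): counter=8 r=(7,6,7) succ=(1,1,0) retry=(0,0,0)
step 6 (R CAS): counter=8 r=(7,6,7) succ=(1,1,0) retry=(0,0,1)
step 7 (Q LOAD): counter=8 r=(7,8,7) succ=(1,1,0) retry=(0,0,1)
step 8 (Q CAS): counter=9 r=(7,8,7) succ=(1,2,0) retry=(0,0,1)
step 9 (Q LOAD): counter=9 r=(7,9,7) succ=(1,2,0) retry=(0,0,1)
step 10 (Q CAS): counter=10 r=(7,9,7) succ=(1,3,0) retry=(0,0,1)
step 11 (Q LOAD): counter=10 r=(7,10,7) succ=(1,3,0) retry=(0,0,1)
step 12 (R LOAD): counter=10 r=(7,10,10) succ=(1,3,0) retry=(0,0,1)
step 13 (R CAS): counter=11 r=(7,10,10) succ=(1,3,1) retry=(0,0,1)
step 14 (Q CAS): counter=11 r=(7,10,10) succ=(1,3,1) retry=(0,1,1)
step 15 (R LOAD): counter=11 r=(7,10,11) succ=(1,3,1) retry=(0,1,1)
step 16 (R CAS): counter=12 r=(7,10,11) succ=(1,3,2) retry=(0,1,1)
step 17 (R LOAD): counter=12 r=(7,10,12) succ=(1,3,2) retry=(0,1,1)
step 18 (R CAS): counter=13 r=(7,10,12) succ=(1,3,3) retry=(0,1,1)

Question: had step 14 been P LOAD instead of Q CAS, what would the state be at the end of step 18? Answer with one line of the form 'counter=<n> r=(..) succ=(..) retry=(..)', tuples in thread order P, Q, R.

(re-executing from step 14 with the substitution; state before step 14: counter=11 r=(7,10,10) succ=(1,3,1) retry=(0,0,1))
step 14 (P LOAD): counter=11 r=(11,10,10) succ=(1,3,1) retry=(0,0,1)
step 15 (R LOAD): counter=11 r=(11,10,11) succ=(1,3,1) retry=(0,0,1)
step 16 (R CAS): counter=12 r=(11,10,11) succ=(1,3,2) retry=(0,0,1)
step 17 (R LOAD): counter=12 r=(11,10,12) succ=(1,3,2) retry=(0,0,1)
step 18 (R CAS): counter=13 r=(11,10,12) succ=(1,3,3) retry=(0,0,1)

counter=13 r=(11,10,12) succ=(1,3,3) retry=(0,0,1)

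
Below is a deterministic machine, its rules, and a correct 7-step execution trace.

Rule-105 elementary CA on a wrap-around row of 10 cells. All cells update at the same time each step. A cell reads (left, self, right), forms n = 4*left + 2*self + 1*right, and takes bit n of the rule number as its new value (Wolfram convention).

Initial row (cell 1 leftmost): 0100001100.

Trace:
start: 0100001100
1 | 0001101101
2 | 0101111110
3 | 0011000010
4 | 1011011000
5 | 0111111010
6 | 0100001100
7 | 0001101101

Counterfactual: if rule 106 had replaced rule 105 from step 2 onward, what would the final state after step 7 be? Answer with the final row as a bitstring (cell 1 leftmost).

0100100110

(re-executing steps 2..7 under rule 106; state before step 2: 0001101101)
2 | 0011111110
3 | 0110000010
4 | 1110000100
5 | 1010001001
6 | 1100010011
7 | 0100100110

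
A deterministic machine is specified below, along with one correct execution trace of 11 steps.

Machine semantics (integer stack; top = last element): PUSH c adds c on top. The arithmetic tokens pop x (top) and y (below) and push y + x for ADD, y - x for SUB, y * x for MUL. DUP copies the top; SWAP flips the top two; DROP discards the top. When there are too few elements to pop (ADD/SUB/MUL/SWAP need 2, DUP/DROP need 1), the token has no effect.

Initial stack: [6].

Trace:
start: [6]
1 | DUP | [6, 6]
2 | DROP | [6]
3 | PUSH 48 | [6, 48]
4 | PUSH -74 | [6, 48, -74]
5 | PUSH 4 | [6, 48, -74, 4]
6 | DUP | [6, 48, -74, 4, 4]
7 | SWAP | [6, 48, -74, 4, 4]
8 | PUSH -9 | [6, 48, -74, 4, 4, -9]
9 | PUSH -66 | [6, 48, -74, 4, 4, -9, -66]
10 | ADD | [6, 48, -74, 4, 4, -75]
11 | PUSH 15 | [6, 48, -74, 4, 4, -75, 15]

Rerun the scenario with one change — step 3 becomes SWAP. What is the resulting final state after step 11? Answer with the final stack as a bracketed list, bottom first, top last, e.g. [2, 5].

[6, -74, 4, 4, -75, 15]

(re-executing from step 3 with the substitution; state before step 3: [6])
3 | SWAP | [6]
4 | PUSH -74 | [6, -74]
5 | PUSH 4 | [6, -74, 4]
6 | DUP | [6, -74, 4, 4]
7 | SWAP | [6, -74, 4, 4]
8 | PUSH -9 | [6, -74, 4, 4, -9]
9 | PUSH -66 | [6, -74, 4, 4, -9, -66]
10 | ADD | [6, -74, 4, 4, -75]
11 | PUSH 15 | [6, -74, 4, 4, -75, 15]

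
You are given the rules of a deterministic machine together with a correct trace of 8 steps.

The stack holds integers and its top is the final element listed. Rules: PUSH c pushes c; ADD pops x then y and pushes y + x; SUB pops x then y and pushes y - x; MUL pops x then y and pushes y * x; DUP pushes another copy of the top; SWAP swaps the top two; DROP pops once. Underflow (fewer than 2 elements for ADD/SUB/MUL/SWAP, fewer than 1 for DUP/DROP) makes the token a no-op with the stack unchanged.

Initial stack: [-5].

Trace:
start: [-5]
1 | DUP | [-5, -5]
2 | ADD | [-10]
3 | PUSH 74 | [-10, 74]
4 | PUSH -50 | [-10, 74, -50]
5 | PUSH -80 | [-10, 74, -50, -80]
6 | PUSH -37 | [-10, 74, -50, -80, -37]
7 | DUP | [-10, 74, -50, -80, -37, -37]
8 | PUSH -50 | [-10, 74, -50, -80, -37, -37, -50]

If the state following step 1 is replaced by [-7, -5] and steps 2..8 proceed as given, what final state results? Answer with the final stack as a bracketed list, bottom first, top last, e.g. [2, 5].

[-12, 74, -50, -80, -37, -37, -50]

state after step 1 := [-7, -5]
2 | ADD | [-12]
3 | PUSH 74 | [-12, 74]
4 | PUSH -50 | [-12, 74, -50]
5 | PUSH -80 | [-12, 74, -50, -80]
6 | PUSH -37 | [-12, 74, -50, -80, -37]
7 | DUP | [-12, 74, -50, -80, -37, -37]
8 | PUSH -50 | [-12, 74, -50, -80, -37, -37, -50]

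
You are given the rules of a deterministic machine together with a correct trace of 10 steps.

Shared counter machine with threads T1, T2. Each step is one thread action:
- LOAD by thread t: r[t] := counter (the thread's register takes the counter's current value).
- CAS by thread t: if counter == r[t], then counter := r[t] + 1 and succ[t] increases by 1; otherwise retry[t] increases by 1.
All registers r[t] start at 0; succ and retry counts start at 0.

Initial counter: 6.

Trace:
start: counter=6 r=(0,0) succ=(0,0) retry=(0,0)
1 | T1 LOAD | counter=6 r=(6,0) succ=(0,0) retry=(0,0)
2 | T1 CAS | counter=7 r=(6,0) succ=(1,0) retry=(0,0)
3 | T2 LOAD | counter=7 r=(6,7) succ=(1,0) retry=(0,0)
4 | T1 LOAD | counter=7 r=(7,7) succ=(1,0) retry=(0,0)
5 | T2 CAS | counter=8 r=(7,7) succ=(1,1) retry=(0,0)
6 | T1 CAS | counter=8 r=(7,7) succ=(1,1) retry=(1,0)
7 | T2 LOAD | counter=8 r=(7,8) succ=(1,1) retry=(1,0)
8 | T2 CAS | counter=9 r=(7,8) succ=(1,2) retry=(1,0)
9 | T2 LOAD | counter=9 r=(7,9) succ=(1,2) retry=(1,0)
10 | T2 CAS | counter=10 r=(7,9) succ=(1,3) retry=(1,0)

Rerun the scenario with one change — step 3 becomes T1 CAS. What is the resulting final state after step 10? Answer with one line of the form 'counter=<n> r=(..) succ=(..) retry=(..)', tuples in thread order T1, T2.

counter=10 r=(7,9) succ=(2,2) retry=(1,1)

(re-executing from step 3 with the substitution; state before step 3: counter=7 r=(6,0) succ=(1,0) retry=(0,0))
3 | T1 CAS | counter=7 r=(6,0) succ=(1,0) retry=(1,0)
4 | T1 LOAD | counter=7 r=(7,0) succ=(1,0) retry=(1,0)
5 | T2 CAS | counter=7 r=(7,0) succ=(1,0) retry=(1,1)
6 | T1 CAS | counter=8 r=(7,0) succ=(2,0) retry=(1,1)
7 | T2 LOAD | counter=8 r=(7,8) succ=(2,0) retry=(1,1)
8 | T2 CAS | counter=9 r=(7,8) succ=(2,1) retry=(1,1)
9 | T2 LOAD | counter=9 r=(7,9) succ=(2,1) retry=(1,1)
10 | T2 CAS | counter=10 r=(7,9) succ=(2,2) retry=(1,1)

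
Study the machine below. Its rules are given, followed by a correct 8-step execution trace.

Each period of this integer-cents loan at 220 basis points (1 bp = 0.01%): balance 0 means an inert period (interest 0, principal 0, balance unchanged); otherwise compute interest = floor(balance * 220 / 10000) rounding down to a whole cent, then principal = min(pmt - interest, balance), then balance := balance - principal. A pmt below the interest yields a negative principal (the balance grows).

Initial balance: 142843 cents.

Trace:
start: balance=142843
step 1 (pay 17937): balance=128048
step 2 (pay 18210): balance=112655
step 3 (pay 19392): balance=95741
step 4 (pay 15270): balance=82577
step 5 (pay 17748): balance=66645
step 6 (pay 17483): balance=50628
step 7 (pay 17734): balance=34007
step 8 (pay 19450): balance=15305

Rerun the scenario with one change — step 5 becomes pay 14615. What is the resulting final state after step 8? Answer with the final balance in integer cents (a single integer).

18650

(re-executing from step 5 with the substitution; state before step 5: balance=82577)
step 5 (pay 14615): balance=69778
step 6 (pay 17483): balance=53830
step 7 (pay 17734): balance=37280
step 8 (pay 19450): balance=18650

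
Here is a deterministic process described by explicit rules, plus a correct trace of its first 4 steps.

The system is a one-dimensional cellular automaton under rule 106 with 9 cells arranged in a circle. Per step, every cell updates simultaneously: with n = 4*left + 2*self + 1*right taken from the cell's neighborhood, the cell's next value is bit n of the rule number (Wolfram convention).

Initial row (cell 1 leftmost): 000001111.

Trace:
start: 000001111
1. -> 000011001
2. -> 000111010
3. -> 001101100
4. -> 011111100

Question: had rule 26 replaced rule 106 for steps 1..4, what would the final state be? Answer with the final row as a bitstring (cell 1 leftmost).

(re-executing steps 1..4 under rule 26; state before step 1: 000001111)
1. -> 100011000
2. -> 010110101
3. -> 000100000
4. -> 001010000

001010000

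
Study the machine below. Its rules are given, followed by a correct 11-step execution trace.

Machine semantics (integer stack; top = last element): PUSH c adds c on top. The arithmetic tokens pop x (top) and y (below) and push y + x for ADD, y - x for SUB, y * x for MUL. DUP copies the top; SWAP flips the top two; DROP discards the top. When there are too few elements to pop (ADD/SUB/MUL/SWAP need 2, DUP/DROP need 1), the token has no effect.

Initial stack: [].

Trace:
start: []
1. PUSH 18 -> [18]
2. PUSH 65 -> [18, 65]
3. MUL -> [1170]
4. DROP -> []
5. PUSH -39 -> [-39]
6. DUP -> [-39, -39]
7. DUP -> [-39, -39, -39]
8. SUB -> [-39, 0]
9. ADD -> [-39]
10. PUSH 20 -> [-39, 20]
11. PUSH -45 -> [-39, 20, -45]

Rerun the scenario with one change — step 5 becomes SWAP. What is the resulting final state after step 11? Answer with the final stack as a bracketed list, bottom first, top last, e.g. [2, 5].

[20, -45]

(re-executing from step 5 with the substitution; state before step 5: [])
5. SWAP -> []
6. DUP -> []
7. DUP -> []
8. SUB -> []
9. ADD -> []
10. PUSH 20 -> [20]
11. PUSH -45 -> [20, -45]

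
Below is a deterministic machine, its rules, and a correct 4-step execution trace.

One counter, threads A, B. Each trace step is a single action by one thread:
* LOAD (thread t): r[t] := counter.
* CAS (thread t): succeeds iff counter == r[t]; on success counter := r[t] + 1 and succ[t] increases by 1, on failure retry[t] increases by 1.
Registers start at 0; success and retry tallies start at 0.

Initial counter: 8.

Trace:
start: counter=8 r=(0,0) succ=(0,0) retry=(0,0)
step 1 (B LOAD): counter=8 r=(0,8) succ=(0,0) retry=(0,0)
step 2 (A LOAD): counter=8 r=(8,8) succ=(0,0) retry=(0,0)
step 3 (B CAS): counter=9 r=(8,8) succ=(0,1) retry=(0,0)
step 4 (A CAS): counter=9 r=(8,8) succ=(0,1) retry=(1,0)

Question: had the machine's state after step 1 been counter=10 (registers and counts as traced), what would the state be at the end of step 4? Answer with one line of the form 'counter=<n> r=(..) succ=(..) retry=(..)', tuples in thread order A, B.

counter=11 r=(10,8) succ=(1,0) retry=(0,1)

state after step 1 := counter=10 r=(0,8) succ=(0,0) retry=(0,0)
step 2 (A LOAD): counter=10 r=(10,8) succ=(0,0) retry=(0,0)
step 3 (B CAS): counter=10 r=(10,8) succ=(0,0) retry=(0,1)
step 4 (A CAS): counter=11 r=(10,8) succ=(1,0) retry=(0,1)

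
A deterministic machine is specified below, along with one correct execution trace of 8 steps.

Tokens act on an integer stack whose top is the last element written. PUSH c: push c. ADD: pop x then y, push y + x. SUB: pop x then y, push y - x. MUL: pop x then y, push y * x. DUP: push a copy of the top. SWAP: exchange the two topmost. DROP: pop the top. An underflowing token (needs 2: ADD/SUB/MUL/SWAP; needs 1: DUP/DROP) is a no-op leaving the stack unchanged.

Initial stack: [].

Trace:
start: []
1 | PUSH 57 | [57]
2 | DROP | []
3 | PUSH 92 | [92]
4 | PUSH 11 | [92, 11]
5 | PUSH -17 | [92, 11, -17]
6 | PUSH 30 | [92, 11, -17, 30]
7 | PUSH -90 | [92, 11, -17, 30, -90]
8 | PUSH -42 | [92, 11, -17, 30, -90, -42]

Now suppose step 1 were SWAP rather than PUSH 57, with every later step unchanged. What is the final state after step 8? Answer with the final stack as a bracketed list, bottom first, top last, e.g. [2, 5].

[92, 11, -17, 30, -90, -42]

(re-executing from step 1 with the substitution; state before step 1: [])
1 | SWAP | []
2 | DROP | []
3 | PUSH 92 | [92]
4 | PUSH 11 | [92, 11]
5 | PUSH -17 | [92, 11, -17]
6 | PUSH 30 | [92, 11, -17, 30]
7 | PUSH -90 | [92, 11, -17, 30, -90]
8 | PUSH -42 | [92, 11, -17, 30, -90, -42]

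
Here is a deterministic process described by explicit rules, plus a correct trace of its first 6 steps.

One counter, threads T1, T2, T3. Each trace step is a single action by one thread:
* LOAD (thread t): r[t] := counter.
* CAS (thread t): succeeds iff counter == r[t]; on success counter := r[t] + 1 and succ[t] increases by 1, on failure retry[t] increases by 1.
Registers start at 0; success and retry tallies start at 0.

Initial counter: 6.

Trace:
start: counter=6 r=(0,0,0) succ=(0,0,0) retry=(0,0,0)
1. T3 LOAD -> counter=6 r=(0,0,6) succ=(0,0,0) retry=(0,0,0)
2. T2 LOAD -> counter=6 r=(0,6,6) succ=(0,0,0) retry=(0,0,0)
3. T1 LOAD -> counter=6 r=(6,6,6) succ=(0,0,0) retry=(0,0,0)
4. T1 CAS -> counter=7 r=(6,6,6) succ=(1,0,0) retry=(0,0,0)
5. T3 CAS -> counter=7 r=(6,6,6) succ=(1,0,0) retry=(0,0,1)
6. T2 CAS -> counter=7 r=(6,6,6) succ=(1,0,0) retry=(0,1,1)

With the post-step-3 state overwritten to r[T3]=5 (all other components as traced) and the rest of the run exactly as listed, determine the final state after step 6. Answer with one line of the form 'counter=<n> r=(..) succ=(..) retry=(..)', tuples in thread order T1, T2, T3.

state after step 3 := counter=6 r=(6,6,5) succ=(0,0,0) retry=(0,0,0)
4. T1 CAS -> counter=7 r=(6,6,5) succ=(1,0,0) retry=(0,0,0)
5. T3 CAS -> counter=7 r=(6,6,5) succ=(1,0,0) retry=(0,0,1)
6. T2 CAS -> counter=7 r=(6,6,5) succ=(1,0,0) retry=(0,1,1)

counter=7 r=(6,6,5) succ=(1,0,0) retry=(0,1,1)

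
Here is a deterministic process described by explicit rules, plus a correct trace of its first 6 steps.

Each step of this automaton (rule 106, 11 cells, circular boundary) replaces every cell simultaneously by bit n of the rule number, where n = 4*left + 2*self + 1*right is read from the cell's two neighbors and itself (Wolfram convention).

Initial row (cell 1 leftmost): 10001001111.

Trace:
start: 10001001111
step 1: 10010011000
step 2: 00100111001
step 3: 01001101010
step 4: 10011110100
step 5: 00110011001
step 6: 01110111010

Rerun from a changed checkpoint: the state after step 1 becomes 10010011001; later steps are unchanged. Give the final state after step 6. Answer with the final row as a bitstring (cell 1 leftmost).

11010011010

state after step 1 := 10010011001
step 2: 10100111011
step 3: 11001101110
step 4: 11011111011
step 5: 01110001110
step 6: 11010011010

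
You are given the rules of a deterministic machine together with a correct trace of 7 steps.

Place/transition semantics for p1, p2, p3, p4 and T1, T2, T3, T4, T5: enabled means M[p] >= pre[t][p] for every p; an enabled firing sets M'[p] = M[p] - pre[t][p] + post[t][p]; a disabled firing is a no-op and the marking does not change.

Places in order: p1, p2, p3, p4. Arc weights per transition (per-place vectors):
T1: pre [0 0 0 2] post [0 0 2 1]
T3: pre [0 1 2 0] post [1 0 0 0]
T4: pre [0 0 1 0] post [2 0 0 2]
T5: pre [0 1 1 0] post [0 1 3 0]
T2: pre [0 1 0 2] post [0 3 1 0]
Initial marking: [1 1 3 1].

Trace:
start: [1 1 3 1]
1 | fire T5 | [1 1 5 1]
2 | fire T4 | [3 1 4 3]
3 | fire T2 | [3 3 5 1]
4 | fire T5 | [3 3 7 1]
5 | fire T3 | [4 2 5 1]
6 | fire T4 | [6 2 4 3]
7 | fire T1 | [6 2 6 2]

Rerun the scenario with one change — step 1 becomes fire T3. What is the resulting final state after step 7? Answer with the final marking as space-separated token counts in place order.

4 0 2 2

(re-executing from step 1 with the substitution; state before step 1: [1 1 3 1])
1 | fire T3 | [2 0 1 1]
2 | fire T4 | [4 0 0 3]
3 | fire T2 | [4 0 0 3]
4 | fire T5 | [4 0 0 3]
5 | fire T3 | [4 0 0 3]
6 | fire T4 | [4 0 0 3]
7 | fire T1 | [4 0 2 2]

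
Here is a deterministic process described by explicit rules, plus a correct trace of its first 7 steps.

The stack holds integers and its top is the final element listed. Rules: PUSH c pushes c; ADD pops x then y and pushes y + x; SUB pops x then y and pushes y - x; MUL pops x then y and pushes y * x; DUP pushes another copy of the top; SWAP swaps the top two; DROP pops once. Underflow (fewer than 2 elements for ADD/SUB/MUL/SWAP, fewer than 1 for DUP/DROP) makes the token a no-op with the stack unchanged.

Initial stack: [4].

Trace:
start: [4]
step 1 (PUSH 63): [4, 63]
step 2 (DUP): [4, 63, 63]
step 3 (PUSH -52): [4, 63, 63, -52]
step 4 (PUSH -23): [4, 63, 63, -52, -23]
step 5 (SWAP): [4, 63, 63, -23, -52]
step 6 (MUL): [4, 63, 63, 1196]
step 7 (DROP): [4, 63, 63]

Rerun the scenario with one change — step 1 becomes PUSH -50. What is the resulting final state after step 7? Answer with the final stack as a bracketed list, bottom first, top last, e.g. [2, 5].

(re-executing from step 1 with the substitution; state before step 1: [4])
step 1 (PUSH -50): [4, -50]
step 2 (DUP): [4, -50, -50]
step 3 (PUSH -52): [4, -50, -50, -52]
step 4 (PUSH -23): [4, -50, -50, -52, -23]
step 5 (SWAP): [4, -50, -50, -23, -52]
step 6 (MUL): [4, -50, -50, 1196]
step 7 (DROP): [4, -50, -50]

[4, -50, -50]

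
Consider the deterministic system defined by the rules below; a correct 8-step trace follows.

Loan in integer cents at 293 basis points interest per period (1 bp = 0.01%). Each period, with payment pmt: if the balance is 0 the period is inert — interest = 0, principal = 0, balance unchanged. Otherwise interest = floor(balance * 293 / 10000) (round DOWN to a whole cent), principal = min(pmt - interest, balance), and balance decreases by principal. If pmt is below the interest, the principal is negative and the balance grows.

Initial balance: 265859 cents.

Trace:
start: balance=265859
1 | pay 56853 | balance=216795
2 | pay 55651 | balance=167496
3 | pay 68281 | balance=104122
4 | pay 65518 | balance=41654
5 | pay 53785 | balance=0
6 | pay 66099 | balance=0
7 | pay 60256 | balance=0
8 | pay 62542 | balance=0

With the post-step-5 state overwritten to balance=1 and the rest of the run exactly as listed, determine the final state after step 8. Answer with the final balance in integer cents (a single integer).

state after step 5 := balance=1
6 | pay 66099 | balance=0
7 | pay 60256 | balance=0
8 | pay 62542 | balance=0

0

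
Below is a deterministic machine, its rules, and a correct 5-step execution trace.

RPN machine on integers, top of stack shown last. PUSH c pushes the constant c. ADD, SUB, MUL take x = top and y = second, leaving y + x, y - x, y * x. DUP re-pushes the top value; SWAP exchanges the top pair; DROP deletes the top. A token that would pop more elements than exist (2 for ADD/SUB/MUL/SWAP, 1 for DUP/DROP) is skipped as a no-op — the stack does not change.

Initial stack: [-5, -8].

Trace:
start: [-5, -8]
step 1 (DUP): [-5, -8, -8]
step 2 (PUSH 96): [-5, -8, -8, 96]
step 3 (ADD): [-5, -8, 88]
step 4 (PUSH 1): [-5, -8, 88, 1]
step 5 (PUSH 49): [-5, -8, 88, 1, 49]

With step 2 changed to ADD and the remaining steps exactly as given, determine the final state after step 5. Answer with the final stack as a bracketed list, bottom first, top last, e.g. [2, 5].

[-21, 1, 49]

(re-executing from step 2 with the substitution; state before step 2: [-5, -8, -8])
step 2 (ADD): [-5, -16]
step 3 (ADD): [-21]
step 4 (PUSH 1): [-21, 1]
step 5 (PUSH 49): [-21, 1, 49]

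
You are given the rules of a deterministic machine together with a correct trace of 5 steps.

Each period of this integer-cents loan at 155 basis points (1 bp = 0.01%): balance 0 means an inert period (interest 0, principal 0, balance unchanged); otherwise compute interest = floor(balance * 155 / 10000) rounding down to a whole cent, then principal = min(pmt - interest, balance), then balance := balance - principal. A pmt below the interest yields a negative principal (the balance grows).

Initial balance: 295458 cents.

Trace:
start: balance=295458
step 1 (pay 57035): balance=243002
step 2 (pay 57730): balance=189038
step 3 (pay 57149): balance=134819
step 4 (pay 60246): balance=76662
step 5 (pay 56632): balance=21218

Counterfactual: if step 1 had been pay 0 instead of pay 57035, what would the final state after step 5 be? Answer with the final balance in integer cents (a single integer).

81872

(re-executing from step 1 with the substitution; state before step 1: balance=295458)
step 1 (pay 0): balance=300037
step 2 (pay 57730): balance=246957
step 3 (pay 57149): balance=193635
step 4 (pay 60246): balance=136390
step 5 (pay 56632): balance=81872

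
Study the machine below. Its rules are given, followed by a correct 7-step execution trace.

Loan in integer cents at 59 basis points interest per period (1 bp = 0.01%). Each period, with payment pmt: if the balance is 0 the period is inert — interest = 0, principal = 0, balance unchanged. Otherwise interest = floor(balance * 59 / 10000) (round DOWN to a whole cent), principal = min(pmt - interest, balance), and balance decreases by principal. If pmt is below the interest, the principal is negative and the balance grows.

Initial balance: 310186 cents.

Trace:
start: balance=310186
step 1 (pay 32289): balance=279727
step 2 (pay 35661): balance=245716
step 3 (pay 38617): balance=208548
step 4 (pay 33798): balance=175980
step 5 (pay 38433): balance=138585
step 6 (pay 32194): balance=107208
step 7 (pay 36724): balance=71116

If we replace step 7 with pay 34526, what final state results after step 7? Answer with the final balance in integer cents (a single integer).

(re-executing from step 7 with the substitution; state before step 7: balance=107208)
step 7 (pay 34526): balance=73314

73314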